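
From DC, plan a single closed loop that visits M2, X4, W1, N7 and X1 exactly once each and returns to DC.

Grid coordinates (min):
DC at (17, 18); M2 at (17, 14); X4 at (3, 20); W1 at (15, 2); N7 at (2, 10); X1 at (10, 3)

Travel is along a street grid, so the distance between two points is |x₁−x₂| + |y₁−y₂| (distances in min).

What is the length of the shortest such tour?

DC-M2-X4-W1-N7-X1-DC: 4+20+30+21+15+22 = 112
DC-M2-X4-W1-X1-N7-DC: 4+20+30+6+15+23 = 98
DC-M2-X4-N7-W1-X1-DC: 4+20+11+21+6+22 = 84
DC-M2-X4-N7-X1-W1-DC: 4+20+11+15+6+18 = 74
DC-M2-X4-X1-W1-N7-DC: 4+20+24+6+21+23 = 98
DC-M2-X4-X1-N7-W1-DC: 4+20+24+15+21+18 = 102
DC-M2-W1-X4-N7-X1-DC: 4+14+30+11+15+22 = 96
DC-M2-W1-X4-X1-N7-DC: 4+14+30+24+15+23 = 110
DC-M2-W1-N7-X4-X1-DC: 4+14+21+11+24+22 = 96
DC-M2-W1-N7-X1-X4-DC: 4+14+21+15+24+16 = 94
DC-M2-W1-X1-X4-N7-DC: 4+14+6+24+11+23 = 82
DC-M2-W1-X1-N7-X4-DC: 4+14+6+15+11+16 = 66
DC-M2-N7-X4-W1-X1-DC: 4+19+11+30+6+22 = 92
DC-M2-N7-X4-X1-W1-DC: 4+19+11+24+6+18 = 82
… (46 more)
The minimum is 66.
One optimal route: DC → M2 → W1 → X1 → N7 → X4 → DC (or its reverse).

Shortest round trip = 66 min.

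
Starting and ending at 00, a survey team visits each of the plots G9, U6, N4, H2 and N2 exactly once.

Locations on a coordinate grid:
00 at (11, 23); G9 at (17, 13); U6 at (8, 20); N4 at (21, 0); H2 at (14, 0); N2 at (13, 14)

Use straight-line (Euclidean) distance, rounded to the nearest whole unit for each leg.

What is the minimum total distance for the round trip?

Shortest round trip = 59.

With 5 stops there are 5!/2 = 60 distinct round trips (a route and its reverse cost the same).
00 → G9 → U6 → N4 → H2 → N2 → 00: 12+11+24+7+14+9 = 77
00 → G9 → U6 → N4 → N2 → H2 → 00: 12+11+24+16+14+23 = 100
00 → G9 → U6 → H2 → N4 → N2 → 00: 12+11+21+7+16+9 = 76
00 → G9 → U6 → H2 → N2 → N4 → 00: 12+11+21+14+16+25 = 99
00 → G9 → U6 → N2 → N4 → H2 → 00: 12+11+8+16+7+23 = 77
00 → G9 → U6 → N2 → H2 → N4 → 00: 12+11+8+14+7+25 = 77
00 → G9 → N4 → U6 → H2 → N2 → 00: 12+14+24+21+14+9 = 94
00 → G9 → N4 → U6 → N2 → H2 → 00: 12+14+24+8+14+23 = 95
00 → G9 → N4 → H2 → U6 → N2 → 00: 12+14+7+21+8+9 = 71
00 → G9 → N4 → H2 → N2 → U6 → 00: 12+14+7+14+8+4 = 59
00 → G9 → N4 → N2 → U6 → H2 → 00: 12+14+16+8+21+23 = 94
00 → G9 → N4 → N2 → H2 → U6 → 00: 12+14+16+14+21+4 = 81
00 → G9 → H2 → U6 → N4 → N2 → 00: 12+13+21+24+16+9 = 95
00 → G9 → H2 → U6 → N2 → N4 → 00: 12+13+21+8+16+25 = 95
… (46 more)
The minimum is 59.
One optimal route: 00 → G9 → N4 → H2 → N2 → U6 → 00 (or its reverse).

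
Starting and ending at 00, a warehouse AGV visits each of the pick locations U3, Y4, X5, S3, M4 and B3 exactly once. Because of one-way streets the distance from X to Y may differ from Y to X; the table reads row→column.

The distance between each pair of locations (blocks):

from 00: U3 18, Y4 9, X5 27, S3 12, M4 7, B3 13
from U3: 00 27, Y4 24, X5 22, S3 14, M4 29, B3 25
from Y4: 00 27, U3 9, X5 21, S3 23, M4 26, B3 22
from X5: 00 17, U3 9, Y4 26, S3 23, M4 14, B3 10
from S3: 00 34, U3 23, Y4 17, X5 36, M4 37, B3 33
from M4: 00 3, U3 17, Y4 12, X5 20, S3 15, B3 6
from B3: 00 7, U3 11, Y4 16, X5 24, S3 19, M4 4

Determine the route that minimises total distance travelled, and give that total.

77 blocks — the shortest possible round trip.

00→U3→Y4→X5→S3→M4→B3→00: 18+24+21+23+37+6+7 = 136
00→U3→Y4→X5→S3→B3→M4→00: 18+24+21+23+33+4+3 = 126
00→U3→Y4→X5→M4→S3→B3→00: 18+24+21+14+15+33+7 = 132
00→U3→Y4→X5→M4→B3→S3→00: 18+24+21+14+6+19+34 = 136
00→U3→Y4→X5→B3→S3→M4→00: 18+24+21+10+19+37+3 = 132
00→U3→Y4→X5→B3→M4→S3→00: 18+24+21+10+4+15+34 = 126
00→U3→Y4→S3→X5→M4→B3→00: 18+24+23+36+14+6+7 = 128
00→U3→Y4→S3→X5→B3→M4→00: 18+24+23+36+10+4+3 = 118
… (712 more)
00→S3→Y4→U3→X5→B3→M4→00: 12+17+9+22+10+4+3 = 77  ← best
The minimum is 77.
One optimal route: 00 → S3 → Y4 → U3 → X5 → B3 → M4 → 00.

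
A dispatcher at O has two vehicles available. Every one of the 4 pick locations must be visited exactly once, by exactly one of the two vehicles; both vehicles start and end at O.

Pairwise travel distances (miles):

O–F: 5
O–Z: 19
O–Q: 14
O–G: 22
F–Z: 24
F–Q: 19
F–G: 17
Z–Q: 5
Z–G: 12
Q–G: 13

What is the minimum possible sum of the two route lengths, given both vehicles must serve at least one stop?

Check every non-empty split of the stops between the two vehicles; for each half take its own optimal tour:
  {F} + {Z, Q, G}: 10 + 53 = 63
  {Z} + {F, Q, G}: 38 + 49 = 87
  {F, Z} + {Q, G}: 48 + 49 = 97
  {Q} + {F, Z, G}: 28 + 53 = 81
  {F, Q} + {Z, G}: 38 + 53 = 91
  {Z, Q} + {F, G}: 38 + 44 = 82
  … (7 splits in total)
Best: vehicle 1 O → F → O = 10; vehicle 2 O → Q → Z → G → O = 53; combined 63.

63 miles — the smallest possible combined total.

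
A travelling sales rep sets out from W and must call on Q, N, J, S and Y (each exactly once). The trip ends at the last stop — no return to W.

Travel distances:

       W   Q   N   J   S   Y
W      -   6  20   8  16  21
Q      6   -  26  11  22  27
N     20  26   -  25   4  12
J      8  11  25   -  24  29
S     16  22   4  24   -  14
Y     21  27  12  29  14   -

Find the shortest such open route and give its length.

There are 5! = 120 possible orderings.
W→Q→N→J→S→Y: 6+26+25+24+14 = 95
W→Q→N→J→Y→S: 6+26+25+29+14 = 100
W→Q→N→S→J→Y: 6+26+4+24+29 = 89
W→Q→N→S→Y→J: 6+26+4+14+29 = 79
W→Q→N→Y→J→S: 6+26+12+29+24 = 97
W→Q→N→Y→S→J: 6+26+12+14+24 = 82
W→Q→J→N→S→Y: 6+11+25+4+14 = 60
W→Q→J→N→Y→S: 6+11+25+12+14 = 68
W→Q→J→S→N→Y: 6+11+24+4+12 = 57
W→Q→J→S→Y→N: 6+11+24+14+12 = 67
W→Q→J→Y→N→S: 6+11+29+12+4 = 62
W→Q→J→Y→S→N: 6+11+29+14+4 = 64
W→Q→S→N→J→Y: 6+22+4+25+29 = 86
W→Q→S→N→Y→J: 6+22+4+12+29 = 73
… (106 more)
The minimum is 57.
One shortest path: W → Q → J → S → N → Y.

Shortest open route: 57.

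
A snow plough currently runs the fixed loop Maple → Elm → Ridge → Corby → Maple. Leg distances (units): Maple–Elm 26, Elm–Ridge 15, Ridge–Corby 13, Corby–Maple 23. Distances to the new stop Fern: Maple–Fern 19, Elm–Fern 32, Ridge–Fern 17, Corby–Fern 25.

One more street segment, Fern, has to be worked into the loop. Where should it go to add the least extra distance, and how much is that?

+21 — insert Fern between Corby and Maple.

Insertion cost between consecutive stops i–j is d(i,Fern) + d(Fern,j) − d(i,j):
  between Maple and Elm: 19 + 32 − 26 = 25
  between Elm and Ridge: 32 + 17 − 15 = 34
  between Ridge and Corby: 17 + 25 − 13 = 29
  between Corby and Maple: 25 + 19 − 23 = 21
Cheapest insertion is between Corby and Maple, adding 21.
New total = 77 + 21 = 98.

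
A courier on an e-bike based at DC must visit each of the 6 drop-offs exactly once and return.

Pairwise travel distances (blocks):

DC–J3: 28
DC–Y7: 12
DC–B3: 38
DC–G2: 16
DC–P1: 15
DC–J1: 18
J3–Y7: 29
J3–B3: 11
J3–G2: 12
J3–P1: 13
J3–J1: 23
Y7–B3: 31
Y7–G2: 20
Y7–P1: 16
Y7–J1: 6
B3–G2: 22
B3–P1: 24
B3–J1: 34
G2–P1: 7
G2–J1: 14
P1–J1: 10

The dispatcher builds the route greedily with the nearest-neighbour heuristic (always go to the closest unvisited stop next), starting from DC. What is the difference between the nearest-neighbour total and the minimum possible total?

The nearest-neighbour route is 6 blocks longer than optimal.

DC: Y7=12, P1=15, G2=16, J1=18, J3=28, B3=38 ⇒ Y7
Y7: J1=6, P1=16, G2=20, J3=29, B3=31 ⇒ J1
J1: P1=10, G2=14, J3=23, B3=34 ⇒ P1
P1: G2=7, J3=13, B3=24 ⇒ G2
G2: J3=12, B3=22 ⇒ J3
J3: B3=11 ⇒ B3
NN route DC → Y7 → J1 → P1 → G2 → J3 → B3 → DC costs 96.
Optimal: DC → Y7 → J1 → P1 → J3 → B3 → G2 → DC costs 90 (by enumerating all 360 distinct tours).
Excess = 96 − 90 = 6.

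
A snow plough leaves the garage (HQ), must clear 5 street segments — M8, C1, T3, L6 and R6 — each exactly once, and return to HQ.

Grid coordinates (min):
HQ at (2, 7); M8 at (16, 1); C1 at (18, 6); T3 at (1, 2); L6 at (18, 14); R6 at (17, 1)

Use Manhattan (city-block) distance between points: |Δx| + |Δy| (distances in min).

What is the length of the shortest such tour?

Shortest round trip = 60 min.

There are 60 distinct closed tours to check (reversals are equivalent).
HQ→M8→C1→T3→L6→R6→HQ: 20+7+21+29+14+21 = 112
HQ→M8→C1→T3→R6→L6→HQ: 20+7+21+17+14+23 = 102
HQ→M8→C1→L6→T3→R6→HQ: 20+7+8+29+17+21 = 102
HQ→M8→C1→L6→R6→T3→HQ: 20+7+8+14+17+6 = 72
HQ→M8→C1→R6→T3→L6→HQ: 20+7+6+17+29+23 = 102
HQ→M8→C1→R6→L6→T3→HQ: 20+7+6+14+29+6 = 82
HQ→M8→T3→C1→L6→R6→HQ: 20+16+21+8+14+21 = 100
HQ→M8→T3→C1→R6→L6→HQ: 20+16+21+6+14+23 = 100
HQ→M8→T3→L6→C1→R6→HQ: 20+16+29+8+6+21 = 100
HQ→M8→T3→L6→R6→C1→HQ: 20+16+29+14+6+17 = 102
HQ→M8→T3→R6→C1→L6→HQ: 20+16+17+6+8+23 = 90
HQ→M8→T3→R6→L6→C1→HQ: 20+16+17+14+8+17 = 92
HQ→M8→L6→C1→T3→R6→HQ: 20+15+8+21+17+21 = 102
HQ→M8→L6→C1→R6→T3→HQ: 20+15+8+6+17+6 = 72
… (46 more)
HQ→T3→M8→R6→C1→L6→HQ: 6+16+1+6+8+23 = 60  ← best
The minimum is 60.
One optimal route: HQ → T3 → M8 → R6 → C1 → L6 → HQ (or its reverse).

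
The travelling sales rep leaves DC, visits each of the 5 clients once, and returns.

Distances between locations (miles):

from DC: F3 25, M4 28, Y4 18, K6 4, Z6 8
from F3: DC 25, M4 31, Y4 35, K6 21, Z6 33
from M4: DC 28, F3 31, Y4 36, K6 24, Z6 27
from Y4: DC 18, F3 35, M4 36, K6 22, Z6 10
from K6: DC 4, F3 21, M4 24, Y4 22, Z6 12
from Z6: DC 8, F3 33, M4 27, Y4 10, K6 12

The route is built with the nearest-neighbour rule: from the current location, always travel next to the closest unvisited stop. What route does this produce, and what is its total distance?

At DC the remaining stops are K6 4, Z6 8, Y4 18, F3 25, M4 28; go to K6.
At K6 the remaining stops are Z6 12, F3 21, Y4 22, M4 24; go to Z6.
At Z6 the remaining stops are Y4 10, M4 27, F3 33; go to Y4.
At Y4 the remaining stops are F3 35, M4 36; go to F3.
At F3 the remaining stops are M4 31; go to M4.
Return M4→DC: 28.
Total = 4 + 12 + 10 + 35 + 31 + 28 = 120.

Total distance 120 miles via the nearest-neighbour route DC → K6 → Z6 → Y4 → F3 → M4 → DC.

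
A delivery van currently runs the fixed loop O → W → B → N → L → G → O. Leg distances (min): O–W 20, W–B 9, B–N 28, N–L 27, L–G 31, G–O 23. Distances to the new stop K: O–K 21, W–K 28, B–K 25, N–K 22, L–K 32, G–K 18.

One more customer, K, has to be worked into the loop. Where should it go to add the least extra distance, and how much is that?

Insertion cost between consecutive stops i–j is d(i,K) + d(K,j) − d(i,j):
  between O and W: 21 + 28 − 20 = 29
  between W and B: 28 + 25 − 9 = 44
  between B and N: 25 + 22 − 28 = 19
  between N and L: 22 + 32 − 27 = 27
  between L and G: 32 + 18 − 31 = 19
  between G and O: 18 + 21 − 23 = 16
Cheapest insertion is between G and O, adding 16.
New total = 138 + 16 = 154.

Minimum extra distance: 16 min, inserting K between G and O.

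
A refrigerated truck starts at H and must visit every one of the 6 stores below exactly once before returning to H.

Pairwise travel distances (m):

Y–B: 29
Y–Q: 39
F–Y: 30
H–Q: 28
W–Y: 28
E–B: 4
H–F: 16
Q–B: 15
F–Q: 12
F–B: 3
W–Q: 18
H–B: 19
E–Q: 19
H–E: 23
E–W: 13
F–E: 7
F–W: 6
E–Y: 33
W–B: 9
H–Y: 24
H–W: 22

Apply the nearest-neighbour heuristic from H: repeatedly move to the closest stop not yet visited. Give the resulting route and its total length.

117 m along H → F → B → E → W → Q → Y → H.

H → [F:16 / B:19 / W:22 / E:23 / Y:24 / Q:28] → F (16)
F → [B:3 / W:6 / E:7 / Q:12 / Y:30] → B (3)
B → [E:4 / W:9 / Q:15 / Y:29] → E (4)
E → [W:13 / Q:19 / Y:33] → W (13)
W → [Q:18 / Y:28] → Q (18)
Q → [Y:39] → Y (39)
Return Y→H: 24.
Total = 16 + 3 + 4 + 13 + 18 + 39 + 24 = 117.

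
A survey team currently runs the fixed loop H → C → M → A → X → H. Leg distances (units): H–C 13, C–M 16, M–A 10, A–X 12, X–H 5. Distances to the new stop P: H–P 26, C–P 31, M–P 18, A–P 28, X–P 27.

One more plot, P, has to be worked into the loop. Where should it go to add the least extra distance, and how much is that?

Insertion cost between consecutive stops i–j is d(i,P) + d(P,j) − d(i,j):
  between H and C: 26 + 31 − 13 = 44
  between C and M: 31 + 18 − 16 = 33
  between M and A: 18 + 28 − 10 = 36
  between A and X: 28 + 27 − 12 = 43
  between X and H: 27 + 26 − 5 = 48
Cheapest insertion is between C and M, adding 33.
New total = 56 + 33 = 89.

Adding 33 by placing P on the C–M leg.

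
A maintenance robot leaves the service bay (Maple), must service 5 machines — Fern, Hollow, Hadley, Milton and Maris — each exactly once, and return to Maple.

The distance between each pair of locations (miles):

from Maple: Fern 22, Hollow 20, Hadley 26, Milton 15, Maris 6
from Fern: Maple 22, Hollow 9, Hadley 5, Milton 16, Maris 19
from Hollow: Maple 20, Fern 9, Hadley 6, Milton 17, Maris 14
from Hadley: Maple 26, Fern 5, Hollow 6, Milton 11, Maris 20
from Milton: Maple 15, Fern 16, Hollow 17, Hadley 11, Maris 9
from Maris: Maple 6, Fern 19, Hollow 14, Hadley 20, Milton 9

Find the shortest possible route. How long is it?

There are 60 distinct closed tours to check (reversals are equivalent).
Maple-Fern-Hollow-Hadley-Milton-Maris-Maple: 22+9+6+11+9+6 = 63
Maple-Fern-Hollow-Hadley-Maris-Milton-Maple: 22+9+6+20+9+15 = 81
Maple-Fern-Hollow-Milton-Hadley-Maris-Maple: 22+9+17+11+20+6 = 85
Maple-Fern-Hollow-Milton-Maris-Hadley-Maple: 22+9+17+9+20+26 = 103
Maple-Fern-Hollow-Maris-Hadley-Milton-Maple: 22+9+14+20+11+15 = 91
Maple-Fern-Hollow-Maris-Milton-Hadley-Maple: 22+9+14+9+11+26 = 91
Maple-Fern-Hadley-Hollow-Milton-Maris-Maple: 22+5+6+17+9+6 = 65
Maple-Fern-Hadley-Hollow-Maris-Milton-Maple: 22+5+6+14+9+15 = 71
Maple-Fern-Hadley-Milton-Hollow-Maris-Maple: 22+5+11+17+14+6 = 75
Maple-Fern-Hadley-Milton-Maris-Hollow-Maple: 22+5+11+9+14+20 = 81
Maple-Fern-Hadley-Maris-Hollow-Milton-Maple: 22+5+20+14+17+15 = 93
Maple-Fern-Hadley-Maris-Milton-Hollow-Maple: 22+5+20+9+17+20 = 93
Maple-Fern-Milton-Hollow-Hadley-Maris-Maple: 22+16+17+6+20+6 = 87
Maple-Fern-Milton-Hollow-Maris-Hadley-Maple: 22+16+17+14+20+26 = 115
… (46 more)
Maple-Hollow-Fern-Hadley-Milton-Maris-Maple: 20+9+5+11+9+6 = 60  ← best
The minimum is 60.
One optimal route: Maple → Hollow → Fern → Hadley → Milton → Maris → Maple (or its reverse).

Shortest round trip = 60 miles.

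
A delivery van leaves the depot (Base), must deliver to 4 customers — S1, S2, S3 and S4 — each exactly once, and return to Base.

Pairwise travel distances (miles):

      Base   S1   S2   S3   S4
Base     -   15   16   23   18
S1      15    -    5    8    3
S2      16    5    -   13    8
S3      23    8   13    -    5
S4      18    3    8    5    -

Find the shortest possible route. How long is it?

52 miles — the shortest possible round trip.

Base → S1 → S2 → S3 → S4 → Base: 15+5+13+5+18 = 56
Base → S1 → S2 → S4 → S3 → Base: 15+5+8+5+23 = 56
Base → S1 → S3 → S2 → S4 → Base: 15+8+13+8+18 = 62
Base → S1 → S3 → S4 → S2 → Base: 15+8+5+8+16 = 52
Base → S1 → S4 → S2 → S3 → Base: 15+3+8+13+23 = 62
Base → S1 → S4 → S3 → S2 → Base: 15+3+5+13+16 = 52
Base → S2 → S1 → S3 → S4 → Base: 16+5+8+5+18 = 52
Base → S2 → S1 → S4 → S3 → Base: 16+5+3+5+23 = 52
Base → S2 → S3 → S1 → S4 → Base: 16+13+8+3+18 = 58
Base → S2 → S4 → S1 → S3 → Base: 16+8+3+8+23 = 58
Base → S3 → S1 → S2 → S4 → Base: 23+8+5+8+18 = 62
Base → S3 → S2 → S1 → S4 → Base: 23+13+5+3+18 = 62
The minimum is 52.
One optimal route: Base → S1 → S3 → S4 → S2 → Base (or its reverse).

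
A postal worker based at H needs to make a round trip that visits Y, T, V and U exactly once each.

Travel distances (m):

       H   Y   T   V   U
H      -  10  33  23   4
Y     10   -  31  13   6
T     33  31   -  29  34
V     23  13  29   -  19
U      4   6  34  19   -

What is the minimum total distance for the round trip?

There are 12 distinct closed tours to check (reversals are equivalent).
H→Y→T→V→U→H: 10+31+29+19+4 = 93
H→Y→T→U→V→H: 10+31+34+19+23 = 117
H→Y→V→T→U→H: 10+13+29+34+4 = 90
H→Y→V→U→T→H: 10+13+19+34+33 = 109
H→Y→U→T→V→H: 10+6+34+29+23 = 102
H→Y→U→V→T→H: 10+6+19+29+33 = 97
H→T→Y→V→U→H: 33+31+13+19+4 = 100
H→T→Y→U→V→H: 33+31+6+19+23 = 112
H→T→V→Y→U→H: 33+29+13+6+4 = 85
H→T→U→Y→V→H: 33+34+6+13+23 = 109
H→V→Y→T→U→H: 23+13+31+34+4 = 105
H→V→T→Y→U→H: 23+29+31+6+4 = 93
The minimum is 85.
One optimal route: H → T → V → Y → U → H (or its reverse).

Minimum total distance: 85 m.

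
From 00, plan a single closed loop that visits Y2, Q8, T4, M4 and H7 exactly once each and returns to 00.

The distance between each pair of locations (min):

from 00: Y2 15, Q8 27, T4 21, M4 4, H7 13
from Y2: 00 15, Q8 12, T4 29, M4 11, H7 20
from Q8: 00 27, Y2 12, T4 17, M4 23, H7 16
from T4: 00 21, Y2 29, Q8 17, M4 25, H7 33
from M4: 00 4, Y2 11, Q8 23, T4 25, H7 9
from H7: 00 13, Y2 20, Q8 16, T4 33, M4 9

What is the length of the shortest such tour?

With 5 stops there are 5!/2 = 60 distinct round trips (a route and its reverse cost the same).
00 - Y2 - Q8 - T4 - M4 - H7 - 00: 15+12+17+25+9+13 = 91
00 - Y2 - Q8 - T4 - H7 - M4 - 00: 15+12+17+33+9+4 = 90
00 - Y2 - Q8 - M4 - T4 - H7 - 00: 15+12+23+25+33+13 = 121
00 - Y2 - Q8 - M4 - H7 - T4 - 00: 15+12+23+9+33+21 = 113
00 - Y2 - Q8 - H7 - T4 - M4 - 00: 15+12+16+33+25+4 = 105
00 - Y2 - Q8 - H7 - M4 - T4 - 00: 15+12+16+9+25+21 = 98
00 - Y2 - T4 - Q8 - M4 - H7 - 00: 15+29+17+23+9+13 = 106
00 - Y2 - T4 - Q8 - H7 - M4 - 00: 15+29+17+16+9+4 = 90
00 - Y2 - T4 - M4 - Q8 - H7 - 00: 15+29+25+23+16+13 = 121
00 - Y2 - T4 - M4 - H7 - Q8 - 00: 15+29+25+9+16+27 = 121
00 - Y2 - T4 - H7 - Q8 - M4 - 00: 15+29+33+16+23+4 = 120
00 - Y2 - T4 - H7 - M4 - Q8 - 00: 15+29+33+9+23+27 = 136
00 - Y2 - M4 - Q8 - T4 - H7 - 00: 15+11+23+17+33+13 = 112
00 - Y2 - M4 - Q8 - H7 - T4 - 00: 15+11+23+16+33+21 = 119
… (46 more)
00 - T4 - Q8 - Y2 - M4 - H7 - 00: 21+17+12+11+9+13 = 83  ← best
The minimum is 83.
One optimal route: 00 → T4 → Q8 → Y2 → M4 → H7 → 00 (or its reverse).

Minimum total distance: 83 min.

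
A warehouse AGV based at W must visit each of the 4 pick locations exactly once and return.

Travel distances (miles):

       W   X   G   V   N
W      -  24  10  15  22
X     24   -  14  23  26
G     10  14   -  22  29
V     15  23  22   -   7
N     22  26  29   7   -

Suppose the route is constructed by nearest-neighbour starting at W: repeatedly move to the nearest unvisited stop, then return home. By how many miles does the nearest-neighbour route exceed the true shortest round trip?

4 miles longer than the optimal tour.

W: G=10, V=15, N=22, X=24 ⇒ G
G: X=14, V=22, N=29 ⇒ X
X: V=23, N=26 ⇒ V
V: N=7 ⇒ N
NN route W → G → X → V → N → W costs 76.
Optimal: W → G → X → N → V → W costs 72 (by enumerating all 12 distinct tours).
Excess = 76 − 72 = 4.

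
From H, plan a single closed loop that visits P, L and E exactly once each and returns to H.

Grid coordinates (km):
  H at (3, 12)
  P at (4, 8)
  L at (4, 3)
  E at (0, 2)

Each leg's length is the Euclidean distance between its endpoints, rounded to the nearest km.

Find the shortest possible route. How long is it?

23 km — the shortest possible round trip.

With 3 stops there are 3!/2 = 3 distinct round trips (a route and its reverse cost the same).
H→P→L→E→H: 4+5+4+10 = 23
H→P→E→L→H: 4+7+4+9 = 24
H→L→P→E→H: 9+5+7+10 = 31
The minimum is 23.
One optimal route: H → P → L → E → H (or its reverse).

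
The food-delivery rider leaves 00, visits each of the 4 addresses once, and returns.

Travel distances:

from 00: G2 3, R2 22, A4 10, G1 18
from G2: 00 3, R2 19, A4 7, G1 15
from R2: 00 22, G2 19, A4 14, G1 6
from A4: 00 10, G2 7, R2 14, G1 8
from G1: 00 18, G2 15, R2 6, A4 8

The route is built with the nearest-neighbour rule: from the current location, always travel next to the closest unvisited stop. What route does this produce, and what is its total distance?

From 00: distances to unvisited — G2=3, A4=10, G1=18, R2=22. Nearest is G2 (3).
From G2: distances to unvisited — A4=7, G1=15, R2=19. Nearest is A4 (7).
From A4: distances to unvisited — G1=8, R2=14. Nearest is G1 (8).
From G1: distances to unvisited — R2=6. Nearest is R2 (6).
Return R2→00: 22.
Total = 3 + 7 + 8 + 6 + 22 = 46.

46 along 00 → G2 → A4 → G1 → R2 → 00.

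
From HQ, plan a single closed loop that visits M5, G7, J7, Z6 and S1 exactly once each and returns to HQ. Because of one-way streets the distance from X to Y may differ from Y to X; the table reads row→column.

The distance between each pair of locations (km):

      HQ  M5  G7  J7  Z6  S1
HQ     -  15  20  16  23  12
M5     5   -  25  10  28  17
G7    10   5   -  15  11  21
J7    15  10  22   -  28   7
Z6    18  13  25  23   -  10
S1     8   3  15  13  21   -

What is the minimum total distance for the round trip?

HQ - M5 - G7 - J7 - Z6 - S1 - HQ: 15+25+15+28+10+8 = 101
HQ - M5 - G7 - J7 - S1 - Z6 - HQ: 15+25+15+7+21+18 = 101
HQ - M5 - G7 - Z6 - J7 - S1 - HQ: 15+25+11+23+7+8 = 89
HQ - M5 - G7 - Z6 - S1 - J7 - HQ: 15+25+11+10+13+15 = 89
HQ - M5 - G7 - S1 - J7 - Z6 - HQ: 15+25+21+13+28+18 = 120
HQ - M5 - G7 - S1 - Z6 - J7 - HQ: 15+25+21+21+23+15 = 120
HQ - M5 - J7 - G7 - Z6 - S1 - HQ: 15+10+22+11+10+8 = 76
HQ - M5 - J7 - G7 - S1 - Z6 - HQ: 15+10+22+21+21+18 = 107
HQ - M5 - J7 - Z6 - G7 - S1 - HQ: 15+10+28+25+21+8 = 107
HQ - M5 - J7 - Z6 - S1 - G7 - HQ: 15+10+28+10+15+10 = 88
HQ - M5 - J7 - S1 - G7 - Z6 - HQ: 15+10+7+15+11+18 = 76
HQ - M5 - J7 - S1 - Z6 - G7 - HQ: 15+10+7+21+25+10 = 88
HQ - M5 - Z6 - G7 - J7 - S1 - HQ: 15+28+25+15+7+8 = 98
HQ - M5 - Z6 - G7 - S1 - J7 - HQ: 15+28+25+21+13+15 = 117
… (106 more)
HQ - J7 - G7 - Z6 - S1 - M5 - HQ: 16+22+11+10+3+5 = 67  ← best
The minimum is 67.
One optimal route: HQ → J7 → G7 → Z6 → S1 → M5 → HQ.

Minimum total distance: 67 km.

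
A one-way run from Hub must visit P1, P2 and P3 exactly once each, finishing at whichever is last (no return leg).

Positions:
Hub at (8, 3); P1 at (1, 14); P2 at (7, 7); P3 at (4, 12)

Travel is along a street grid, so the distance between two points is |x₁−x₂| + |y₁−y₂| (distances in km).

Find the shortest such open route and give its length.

There are 3! = 6 possible orderings.
Hub - P1 - P2 - P3: 18+13+8 = 39
Hub - P1 - P3 - P2: 18+5+8 = 31
Hub - P2 - P1 - P3: 5+13+5 = 23
Hub - P2 - P3 - P1: 5+8+5 = 18
Hub - P3 - P1 - P2: 13+5+13 = 31
Hub - P3 - P2 - P1: 13+8+13 = 34
The minimum is 18.
One shortest path: Hub → P2 → P3 → P1.

18 km — the minimum one-way total.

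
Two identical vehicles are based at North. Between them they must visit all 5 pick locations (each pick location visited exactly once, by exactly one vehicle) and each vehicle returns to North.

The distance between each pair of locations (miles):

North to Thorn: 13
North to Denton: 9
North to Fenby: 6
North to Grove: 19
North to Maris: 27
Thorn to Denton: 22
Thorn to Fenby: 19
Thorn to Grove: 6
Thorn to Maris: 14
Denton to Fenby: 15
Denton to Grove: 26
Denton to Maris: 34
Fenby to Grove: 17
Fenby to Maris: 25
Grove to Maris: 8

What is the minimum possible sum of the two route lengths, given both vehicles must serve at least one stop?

Try each way of splitting the stops between the two vehicles (each non-empty) and, for each split, find the best tour for each vehicle:
  {Thorn} + {Denton, Fenby, Grove, Maris}: 26 + 74 = 100
  {Denton} + {Thorn, Fenby, Grove, Maris}: 18 + 58 = 76
  {Thorn, Denton} + {Fenby, Grove, Maris}: 44 + 58 = 102
  {Fenby} + {Thorn, Denton, Grove, Maris}: 12 + 70 = 82
  {Thorn, Fenby} + {Denton, Grove, Maris}: 38 + 70 = 108
  {Denton, Fenby} + {Thorn, Grove, Maris}: 30 + 54 = 84
  … (15 splits in total)
Best: vehicle 1 North → Denton → North = 18; vehicle 2 North → Thorn → Grove → Maris → Fenby → North = 58; combined 76.

Minimum combined distance: 76 miles.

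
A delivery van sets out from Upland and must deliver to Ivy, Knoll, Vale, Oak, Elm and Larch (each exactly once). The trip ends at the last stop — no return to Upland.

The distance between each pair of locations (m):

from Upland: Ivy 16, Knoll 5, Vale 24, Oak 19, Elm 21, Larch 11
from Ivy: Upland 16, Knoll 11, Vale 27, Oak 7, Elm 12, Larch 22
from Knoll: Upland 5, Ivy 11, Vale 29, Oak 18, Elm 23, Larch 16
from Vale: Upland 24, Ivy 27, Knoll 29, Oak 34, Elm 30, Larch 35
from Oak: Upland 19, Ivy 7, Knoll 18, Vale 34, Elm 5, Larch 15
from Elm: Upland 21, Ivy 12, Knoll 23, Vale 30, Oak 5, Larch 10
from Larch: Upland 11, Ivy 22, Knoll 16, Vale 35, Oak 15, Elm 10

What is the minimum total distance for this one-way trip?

There are 6! = 720 possible orderings.
Upland→Ivy→Knoll→Vale→Oak→Elm→Larch: 16+11+29+34+5+10 = 105
Upland→Ivy→Knoll→Vale→Oak→Larch→Elm: 16+11+29+34+15+10 = 115
Upland→Ivy→Knoll→Vale→Elm→Oak→Larch: 16+11+29+30+5+15 = 106
Upland→Ivy→Knoll→Vale→Elm→Larch→Oak: 16+11+29+30+10+15 = 111
Upland→Ivy→Knoll→Vale→Larch→Oak→Elm: 16+11+29+35+15+5 = 111
Upland→Ivy→Knoll→Vale→Larch→Elm→Oak: 16+11+29+35+10+5 = 106
Upland→Ivy→Knoll→Oak→Vale→Elm→Larch: 16+11+18+34+30+10 = 119
Upland→Ivy→Knoll→Oak→Vale→Larch→Elm: 16+11+18+34+35+10 = 124
… (712 more)
Upland→Knoll→Larch→Elm→Oak→Ivy→Vale: 5+16+10+5+7+27 = 70  ← best
The minimum is 70.
One shortest path: Upland → Knoll → Larch → Elm → Oak → Ivy → Vale.

Minimum one-way distance = 70 m.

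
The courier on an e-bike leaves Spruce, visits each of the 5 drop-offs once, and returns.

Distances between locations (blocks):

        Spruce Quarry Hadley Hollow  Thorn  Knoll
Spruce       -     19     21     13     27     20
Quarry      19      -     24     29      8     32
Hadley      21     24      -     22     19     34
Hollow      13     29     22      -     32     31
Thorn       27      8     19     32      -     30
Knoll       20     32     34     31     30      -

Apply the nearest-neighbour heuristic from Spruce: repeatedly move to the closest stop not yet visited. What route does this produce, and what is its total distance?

At Spruce the remaining stops are Hollow 13, Quarry 19, Knoll 20, Hadley 21, Thorn 27; go to Hollow.
At Hollow the remaining stops are Hadley 22, Quarry 29, Knoll 31, Thorn 32; go to Hadley.
At Hadley the remaining stops are Thorn 19, Quarry 24, Knoll 34; go to Thorn.
At Thorn the remaining stops are Quarry 8, Knoll 30; go to Quarry.
At Quarry the remaining stops are Knoll 32; go to Knoll.
Return Knoll→Spruce: 20.
Total = 13 + 22 + 19 + 8 + 32 + 20 = 114.

Total distance 114 blocks via the nearest-neighbour route Spruce → Hollow → Hadley → Thorn → Quarry → Knoll → Spruce.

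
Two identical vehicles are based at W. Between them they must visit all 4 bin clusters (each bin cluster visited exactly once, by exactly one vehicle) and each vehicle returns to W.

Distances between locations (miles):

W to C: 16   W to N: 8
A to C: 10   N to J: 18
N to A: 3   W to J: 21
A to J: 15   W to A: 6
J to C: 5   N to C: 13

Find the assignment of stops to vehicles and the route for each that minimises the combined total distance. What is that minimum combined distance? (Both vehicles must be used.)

Minimum combined distance: 58 miles.

Try each way of splitting the stops between the two vehicles (each non-empty) and, for each split, find the best tour for each vehicle:
  {N} + {A, J, C}: 16 + 42 = 58
  {A} + {N, J, C}: 12 + 47 = 59
  {N, A} + {J, C}: 17 + 42 = 59
  {J} + {N, A, C}: 42 + 37 = 79
  {N, J} + {A, C}: 47 + 32 = 79
  {A, J} + {N, C}: 42 + 37 = 79
  … (7 splits in total)
Best: vehicle 1 W → N → W = 16; vehicle 2 W → A → J → C → W = 42; combined 58.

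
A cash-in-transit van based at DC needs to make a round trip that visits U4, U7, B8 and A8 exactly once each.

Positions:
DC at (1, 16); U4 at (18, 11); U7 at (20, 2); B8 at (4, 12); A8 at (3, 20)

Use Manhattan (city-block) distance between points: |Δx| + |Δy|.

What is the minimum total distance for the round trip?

With 4 stops there are 4!/2 = 12 distinct round trips (a route and its reverse cost the same).
DC-U4-U7-B8-A8-DC: 22+11+26+9+6 = 74
DC-U4-U7-A8-B8-DC: 22+11+35+9+7 = 84
DC-U4-B8-U7-A8-DC: 22+15+26+35+6 = 104
DC-U4-B8-A8-U7-DC: 22+15+9+35+33 = 114
DC-U4-A8-U7-B8-DC: 22+24+35+26+7 = 114
DC-U4-A8-B8-U7-DC: 22+24+9+26+33 = 114
DC-U7-U4-B8-A8-DC: 33+11+15+9+6 = 74
DC-U7-U4-A8-B8-DC: 33+11+24+9+7 = 84
DC-U7-B8-U4-A8-DC: 33+26+15+24+6 = 104
DC-U7-A8-U4-B8-DC: 33+35+24+15+7 = 114
DC-B8-U4-U7-A8-DC: 7+15+11+35+6 = 74
DC-B8-U7-U4-A8-DC: 7+26+11+24+6 = 74
The minimum is 74.
One optimal route: DC → U4 → U7 → B8 → A8 → DC (or its reverse).

Minimum total distance: 74.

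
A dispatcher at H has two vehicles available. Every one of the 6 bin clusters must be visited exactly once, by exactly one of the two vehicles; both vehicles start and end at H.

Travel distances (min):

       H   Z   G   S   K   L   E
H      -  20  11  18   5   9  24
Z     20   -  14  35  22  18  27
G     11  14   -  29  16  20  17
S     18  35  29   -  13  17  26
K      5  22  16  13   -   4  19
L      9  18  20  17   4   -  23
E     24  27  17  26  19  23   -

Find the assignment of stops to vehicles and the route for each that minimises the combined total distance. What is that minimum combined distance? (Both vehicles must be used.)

Check every non-empty split of the stops between the two vehicles; for each half take its own optimal tour:
  {Z} + {G, S, K, L, E}: 40 + 80 = 120
  {G} + {Z, S, K, L, E}: 22 + 98 = 120
  {Z, G} + {S, K, L, E}: 45 + 76 = 121
  {S} + {Z, G, K, L, E}: 36 + 82 = 118
  {Z, S} + {G, K, L, E}: 73 + 60 = 133
  {G, S} + {Z, K, L, E}: 58 + 78 = 136
  … (31 splits in total)
  {K} + {Z, G, S, L, E}: 10 + 102 = 112  ← best
Best: vehicle 1 H → K → H = 10; vehicle 2 H → S → E → G → Z → L → H = 102; combined 112.

Minimum combined distance: 112 min.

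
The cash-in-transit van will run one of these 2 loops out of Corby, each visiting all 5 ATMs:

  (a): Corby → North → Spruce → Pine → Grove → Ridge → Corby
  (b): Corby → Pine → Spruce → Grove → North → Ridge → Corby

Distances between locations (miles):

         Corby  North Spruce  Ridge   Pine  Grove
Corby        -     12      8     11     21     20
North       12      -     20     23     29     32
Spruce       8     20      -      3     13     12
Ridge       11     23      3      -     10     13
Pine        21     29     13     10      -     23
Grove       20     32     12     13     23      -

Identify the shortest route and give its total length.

92 miles — (a) is the shortest.

(a): 12 + 20 + 13 + 23 + 13 + 11 = 92
(b): 21 + 13 + 12 + 32 + 23 + 11 = 112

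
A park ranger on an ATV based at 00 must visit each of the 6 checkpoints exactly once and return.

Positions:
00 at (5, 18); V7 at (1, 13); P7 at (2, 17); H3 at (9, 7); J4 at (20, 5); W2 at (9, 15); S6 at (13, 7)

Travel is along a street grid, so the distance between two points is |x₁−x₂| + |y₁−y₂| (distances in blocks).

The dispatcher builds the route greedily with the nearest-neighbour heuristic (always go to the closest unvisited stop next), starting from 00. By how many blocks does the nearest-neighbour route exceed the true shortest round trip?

4 blocks longer than the optimal tour.

From 00: P7=4, W2=7, V7=9, H3=15, S6=19, J4=28 → choose P7 (4).
From P7: V7=5, W2=9, H3=17, S6=21, J4=30 → choose V7 (5).
From V7: W2=10, H3=14, S6=18, J4=27 → choose W2 (10).
From W2: H3=8, S6=12, J4=21 → choose H3 (8).
From H3: S6=4, J4=13 → choose S6 (4).
From S6: J4=9 → choose J4 (9).
NN route 00 → P7 → V7 → W2 → H3 → S6 → J4 → 00 costs 68.
Optimal: 00 → P7 → V7 → H3 → J4 → S6 → W2 → 00 costs 64 (by enumerating all 360 distinct tours).
Excess = 68 − 64 = 4.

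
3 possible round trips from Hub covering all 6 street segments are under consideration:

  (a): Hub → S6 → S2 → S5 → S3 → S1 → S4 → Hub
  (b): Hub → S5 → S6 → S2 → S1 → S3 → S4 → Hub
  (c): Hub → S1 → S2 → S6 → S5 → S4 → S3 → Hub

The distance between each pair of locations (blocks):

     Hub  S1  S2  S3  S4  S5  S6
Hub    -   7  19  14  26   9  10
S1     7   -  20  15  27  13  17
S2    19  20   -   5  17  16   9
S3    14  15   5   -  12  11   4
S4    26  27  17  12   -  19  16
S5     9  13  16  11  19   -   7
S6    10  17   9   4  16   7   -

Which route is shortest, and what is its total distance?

Shortest is (c), total 88 blocks.

(a): 10 + 9 + 16 + 11 + 15 + 27 + 26 = 114
(b): 9 + 7 + 9 + 20 + 15 + 12 + 26 = 98
(c): 7 + 20 + 9 + 7 + 19 + 12 + 14 = 88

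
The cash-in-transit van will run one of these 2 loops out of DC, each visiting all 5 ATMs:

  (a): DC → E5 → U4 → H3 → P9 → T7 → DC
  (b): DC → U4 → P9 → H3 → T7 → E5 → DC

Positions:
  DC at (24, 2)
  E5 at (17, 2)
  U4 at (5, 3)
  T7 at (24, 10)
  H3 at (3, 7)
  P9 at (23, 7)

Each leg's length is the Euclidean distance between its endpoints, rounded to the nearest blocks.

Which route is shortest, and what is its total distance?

Shortest is (a), total 54 blocks.

(a): 7 + 12 + 4 + 20 + 3 + 8 = 54
(b): 19 + 18 + 20 + 21 + 11 + 7 = 96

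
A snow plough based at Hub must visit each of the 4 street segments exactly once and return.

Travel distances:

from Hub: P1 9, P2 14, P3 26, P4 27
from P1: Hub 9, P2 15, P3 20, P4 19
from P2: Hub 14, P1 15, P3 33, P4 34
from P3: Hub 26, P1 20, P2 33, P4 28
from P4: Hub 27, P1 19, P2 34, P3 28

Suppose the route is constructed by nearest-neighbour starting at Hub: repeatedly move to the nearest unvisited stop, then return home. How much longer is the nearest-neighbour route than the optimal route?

The nearest-neighbour route is 10 longer than optimal.

Hub: P1=9, P2=14, P3=26, P4=27 ⇒ P1
P1: P2=15, P4=19, P3=20 ⇒ P2
P2: P3=33, P4=34 ⇒ P3
P3: P4=28 ⇒ P4
NN route Hub → P1 → P2 → P3 → P4 → Hub costs 112.
Optimal: Hub → P2 → P1 → P4 → P3 → Hub costs 102 (by enumerating all 12 distinct tours).
Excess = 112 − 102 = 10.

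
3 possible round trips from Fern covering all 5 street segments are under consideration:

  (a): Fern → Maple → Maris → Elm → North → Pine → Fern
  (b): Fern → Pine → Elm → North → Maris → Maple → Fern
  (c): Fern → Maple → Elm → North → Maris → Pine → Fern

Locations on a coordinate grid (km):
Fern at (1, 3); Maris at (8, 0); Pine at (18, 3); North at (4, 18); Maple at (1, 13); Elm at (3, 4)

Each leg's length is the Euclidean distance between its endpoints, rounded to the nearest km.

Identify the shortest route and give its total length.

(a): 10 + 15 + 6 + 14 + 21 + 17 = 83
(b): 17 + 15 + 14 + 18 + 15 + 10 = 89
(c): 10 + 9 + 14 + 18 + 10 + 17 = 78

Shortest is (c), total 78 km.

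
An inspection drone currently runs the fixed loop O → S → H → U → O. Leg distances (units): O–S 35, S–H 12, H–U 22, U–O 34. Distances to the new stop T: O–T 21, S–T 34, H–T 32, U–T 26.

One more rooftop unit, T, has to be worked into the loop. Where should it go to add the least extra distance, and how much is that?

Minimum extra distance: 13, inserting T between U and O.

Insertion cost between consecutive stops i–j is d(i,T) + d(T,j) − d(i,j):
  between O and S: 21 + 34 − 35 = 20
  between S and H: 34 + 32 − 12 = 54
  between H and U: 32 + 26 − 22 = 36
  between U and O: 26 + 21 − 34 = 13
Cheapest insertion is between U and O, adding 13.
New total = 103 + 13 = 116.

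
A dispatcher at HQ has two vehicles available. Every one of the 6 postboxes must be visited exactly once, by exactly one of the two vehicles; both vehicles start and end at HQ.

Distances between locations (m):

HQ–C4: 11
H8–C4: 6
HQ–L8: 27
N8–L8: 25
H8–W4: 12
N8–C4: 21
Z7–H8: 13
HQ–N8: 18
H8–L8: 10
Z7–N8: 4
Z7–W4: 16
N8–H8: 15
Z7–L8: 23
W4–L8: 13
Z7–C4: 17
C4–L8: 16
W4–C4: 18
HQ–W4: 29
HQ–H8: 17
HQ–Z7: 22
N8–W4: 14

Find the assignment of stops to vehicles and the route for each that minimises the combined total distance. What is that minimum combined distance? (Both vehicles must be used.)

Check every non-empty split of the stops between the two vehicles; for each half take its own optimal tour:
  {Z7} + {N8, H8, W4, C4, L8}: 44 + 72 = 116
  {N8} + {Z7, H8, W4, C4, L8}: 36 + 78 = 114
  {Z7, N8} + {H8, W4, C4, L8}: 44 + 69 = 113
  {H8} + {Z7, N8, W4, C4, L8}: 34 + 78 = 112
  {Z7, H8} + {N8, W4, C4, L8}: 52 + 72 = 124
  {N8, H8} + {Z7, W4, C4, L8}: 50 + 78 = 128
  … (31 splits in total)
  {C4} + {Z7, N8, H8, W4, L8}: 22 + 78 = 100  ← best
Best: vehicle 1 HQ → C4 → HQ = 22; vehicle 2 HQ → N8 → Z7 → W4 → L8 → H8 → HQ = 78; combined 100.

Minimum combined distance: 100 m.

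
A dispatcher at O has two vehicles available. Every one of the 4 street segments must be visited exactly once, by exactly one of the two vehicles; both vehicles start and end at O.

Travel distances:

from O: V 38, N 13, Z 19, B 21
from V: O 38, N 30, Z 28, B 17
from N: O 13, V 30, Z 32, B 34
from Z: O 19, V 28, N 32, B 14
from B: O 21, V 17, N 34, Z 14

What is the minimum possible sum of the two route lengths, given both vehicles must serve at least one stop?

Minimum combined distance: 111.

Check every non-empty split of the stops between the two vehicles; for each half take its own optimal tour:
  {V} + {N, Z, B}: 76 + 80 = 156
  {N} + {V, Z, B}: 26 + 85 = 111
  {V, N} + {Z, B}: 81 + 54 = 135
  {Z} + {V, N, B}: 38 + 81 = 119
  {V, Z} + {N, B}: 85 + 68 = 153
  {N, Z} + {V, B}: 64 + 76 = 140
  … (7 splits in total)
Best: vehicle 1 O → N → O = 26; vehicle 2 O → Z → V → B → O = 85; combined 111.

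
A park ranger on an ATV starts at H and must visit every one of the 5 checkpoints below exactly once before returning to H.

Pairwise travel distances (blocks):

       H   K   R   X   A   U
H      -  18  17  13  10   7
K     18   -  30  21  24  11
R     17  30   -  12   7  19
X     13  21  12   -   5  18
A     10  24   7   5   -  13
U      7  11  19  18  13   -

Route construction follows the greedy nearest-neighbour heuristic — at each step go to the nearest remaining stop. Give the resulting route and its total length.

Total distance 68 blocks via the nearest-neighbour route H → U → K → X → A → R → H.

At H the remaining stops are U 7, A 10, X 13, R 17, K 18; go to U.
At U the remaining stops are K 11, A 13, X 18, R 19; go to K.
At K the remaining stops are X 21, A 24, R 30; go to X.
At X the remaining stops are A 5, R 12; go to A.
At A the remaining stops are R 7; go to R.
Return R→H: 17.
Total = 7 + 11 + 21 + 5 + 7 + 17 = 68.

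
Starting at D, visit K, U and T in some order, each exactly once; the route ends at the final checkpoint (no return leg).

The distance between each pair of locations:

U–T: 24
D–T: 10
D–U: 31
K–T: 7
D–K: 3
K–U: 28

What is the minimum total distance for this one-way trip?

There are 3! = 6 possible orderings.
D→K→U→T: 3+28+24 = 55
D→K→T→U: 3+7+24 = 34
D→U→K→T: 31+28+7 = 66
D→U→T→K: 31+24+7 = 62
D→T→K→U: 10+7+28 = 45
D→T→U→K: 10+24+28 = 62
The minimum is 34.
One shortest path: D → K → T → U.

34 — the minimum one-way total.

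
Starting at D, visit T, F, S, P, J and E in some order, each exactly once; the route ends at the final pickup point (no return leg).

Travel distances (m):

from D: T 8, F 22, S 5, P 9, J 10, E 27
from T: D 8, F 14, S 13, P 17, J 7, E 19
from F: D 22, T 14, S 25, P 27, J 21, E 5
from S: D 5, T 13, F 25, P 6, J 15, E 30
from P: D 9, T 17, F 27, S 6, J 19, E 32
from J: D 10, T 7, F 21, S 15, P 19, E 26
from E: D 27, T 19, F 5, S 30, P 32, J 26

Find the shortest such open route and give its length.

There are 6! = 720 possible orderings.
D - T - F - S - P - J - E: 8+14+25+6+19+26 = 98
D - T - F - S - P - E - J: 8+14+25+6+32+26 = 111
D - T - F - S - J - P - E: 8+14+25+15+19+32 = 113
D - T - F - S - J - E - P: 8+14+25+15+26+32 = 120
D - T - F - S - E - P - J: 8+14+25+30+32+19 = 128
D - T - F - S - E - J - P: 8+14+25+30+26+19 = 122
D - T - F - P - S - J - E: 8+14+27+6+15+26 = 96
D - T - F - P - S - E - J: 8+14+27+6+30+26 = 111
… (712 more)
D - S - P - J - T - F - E: 5+6+19+7+14+5 = 56  ← best
The minimum is 56.
One shortest path: D → S → P → J → T → F → E.

56 m — the minimum one-way total.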